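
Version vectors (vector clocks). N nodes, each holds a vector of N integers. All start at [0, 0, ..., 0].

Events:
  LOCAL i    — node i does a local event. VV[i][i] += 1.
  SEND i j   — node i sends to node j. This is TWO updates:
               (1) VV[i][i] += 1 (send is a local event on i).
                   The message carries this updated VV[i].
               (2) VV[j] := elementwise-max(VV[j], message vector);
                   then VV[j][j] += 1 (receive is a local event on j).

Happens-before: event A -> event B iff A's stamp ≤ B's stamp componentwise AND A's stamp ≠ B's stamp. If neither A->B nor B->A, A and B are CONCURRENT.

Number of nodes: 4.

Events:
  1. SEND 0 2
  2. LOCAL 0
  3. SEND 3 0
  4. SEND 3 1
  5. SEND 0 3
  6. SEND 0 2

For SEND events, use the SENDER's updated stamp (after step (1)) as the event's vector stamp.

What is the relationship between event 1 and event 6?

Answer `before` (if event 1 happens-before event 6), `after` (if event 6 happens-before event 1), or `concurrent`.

Answer: before

Derivation:
Initial: VV[0]=[0, 0, 0, 0]
Initial: VV[1]=[0, 0, 0, 0]
Initial: VV[2]=[0, 0, 0, 0]
Initial: VV[3]=[0, 0, 0, 0]
Event 1: SEND 0->2: VV[0][0]++ -> VV[0]=[1, 0, 0, 0], msg_vec=[1, 0, 0, 0]; VV[2]=max(VV[2],msg_vec) then VV[2][2]++ -> VV[2]=[1, 0, 1, 0]
Event 2: LOCAL 0: VV[0][0]++ -> VV[0]=[2, 0, 0, 0]
Event 3: SEND 3->0: VV[3][3]++ -> VV[3]=[0, 0, 0, 1], msg_vec=[0, 0, 0, 1]; VV[0]=max(VV[0],msg_vec) then VV[0][0]++ -> VV[0]=[3, 0, 0, 1]
Event 4: SEND 3->1: VV[3][3]++ -> VV[3]=[0, 0, 0, 2], msg_vec=[0, 0, 0, 2]; VV[1]=max(VV[1],msg_vec) then VV[1][1]++ -> VV[1]=[0, 1, 0, 2]
Event 5: SEND 0->3: VV[0][0]++ -> VV[0]=[4, 0, 0, 1], msg_vec=[4, 0, 0, 1]; VV[3]=max(VV[3],msg_vec) then VV[3][3]++ -> VV[3]=[4, 0, 0, 3]
Event 6: SEND 0->2: VV[0][0]++ -> VV[0]=[5, 0, 0, 1], msg_vec=[5, 0, 0, 1]; VV[2]=max(VV[2],msg_vec) then VV[2][2]++ -> VV[2]=[5, 0, 2, 1]
Event 1 stamp: [1, 0, 0, 0]
Event 6 stamp: [5, 0, 0, 1]
[1, 0, 0, 0] <= [5, 0, 0, 1]? True
[5, 0, 0, 1] <= [1, 0, 0, 0]? False
Relation: before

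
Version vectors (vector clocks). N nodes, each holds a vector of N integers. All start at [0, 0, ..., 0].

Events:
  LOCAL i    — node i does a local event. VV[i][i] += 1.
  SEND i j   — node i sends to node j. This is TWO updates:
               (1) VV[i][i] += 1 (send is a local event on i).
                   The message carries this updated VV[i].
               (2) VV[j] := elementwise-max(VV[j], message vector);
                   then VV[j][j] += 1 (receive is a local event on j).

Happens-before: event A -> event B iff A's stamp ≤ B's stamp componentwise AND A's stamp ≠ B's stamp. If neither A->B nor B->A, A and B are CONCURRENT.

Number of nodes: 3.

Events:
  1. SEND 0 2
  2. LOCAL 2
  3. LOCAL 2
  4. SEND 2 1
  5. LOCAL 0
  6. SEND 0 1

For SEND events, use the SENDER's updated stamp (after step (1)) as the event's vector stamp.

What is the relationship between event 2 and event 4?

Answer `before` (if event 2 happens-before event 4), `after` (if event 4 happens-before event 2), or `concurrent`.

Initial: VV[0]=[0, 0, 0]
Initial: VV[1]=[0, 0, 0]
Initial: VV[2]=[0, 0, 0]
Event 1: SEND 0->2: VV[0][0]++ -> VV[0]=[1, 0, 0], msg_vec=[1, 0, 0]; VV[2]=max(VV[2],msg_vec) then VV[2][2]++ -> VV[2]=[1, 0, 1]
Event 2: LOCAL 2: VV[2][2]++ -> VV[2]=[1, 0, 2]
Event 3: LOCAL 2: VV[2][2]++ -> VV[2]=[1, 0, 3]
Event 4: SEND 2->1: VV[2][2]++ -> VV[2]=[1, 0, 4], msg_vec=[1, 0, 4]; VV[1]=max(VV[1],msg_vec) then VV[1][1]++ -> VV[1]=[1, 1, 4]
Event 5: LOCAL 0: VV[0][0]++ -> VV[0]=[2, 0, 0]
Event 6: SEND 0->1: VV[0][0]++ -> VV[0]=[3, 0, 0], msg_vec=[3, 0, 0]; VV[1]=max(VV[1],msg_vec) then VV[1][1]++ -> VV[1]=[3, 2, 4]
Event 2 stamp: [1, 0, 2]
Event 4 stamp: [1, 0, 4]
[1, 0, 2] <= [1, 0, 4]? True
[1, 0, 4] <= [1, 0, 2]? False
Relation: before

Answer: before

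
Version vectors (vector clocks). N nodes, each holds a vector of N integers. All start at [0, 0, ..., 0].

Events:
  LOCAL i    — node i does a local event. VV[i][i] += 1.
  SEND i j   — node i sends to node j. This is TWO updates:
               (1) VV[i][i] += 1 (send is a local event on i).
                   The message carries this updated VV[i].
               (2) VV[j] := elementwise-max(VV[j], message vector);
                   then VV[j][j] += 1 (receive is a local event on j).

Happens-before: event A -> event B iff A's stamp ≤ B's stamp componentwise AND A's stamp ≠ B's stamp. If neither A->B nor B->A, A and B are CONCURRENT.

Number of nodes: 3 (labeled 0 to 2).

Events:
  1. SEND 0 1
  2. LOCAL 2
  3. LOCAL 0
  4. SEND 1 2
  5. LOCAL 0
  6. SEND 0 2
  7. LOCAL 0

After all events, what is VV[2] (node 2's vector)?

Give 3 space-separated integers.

Answer: 4 2 3

Derivation:
Initial: VV[0]=[0, 0, 0]
Initial: VV[1]=[0, 0, 0]
Initial: VV[2]=[0, 0, 0]
Event 1: SEND 0->1: VV[0][0]++ -> VV[0]=[1, 0, 0], msg_vec=[1, 0, 0]; VV[1]=max(VV[1],msg_vec) then VV[1][1]++ -> VV[1]=[1, 1, 0]
Event 2: LOCAL 2: VV[2][2]++ -> VV[2]=[0, 0, 1]
Event 3: LOCAL 0: VV[0][0]++ -> VV[0]=[2, 0, 0]
Event 4: SEND 1->2: VV[1][1]++ -> VV[1]=[1, 2, 0], msg_vec=[1, 2, 0]; VV[2]=max(VV[2],msg_vec) then VV[2][2]++ -> VV[2]=[1, 2, 2]
Event 5: LOCAL 0: VV[0][0]++ -> VV[0]=[3, 0, 0]
Event 6: SEND 0->2: VV[0][0]++ -> VV[0]=[4, 0, 0], msg_vec=[4, 0, 0]; VV[2]=max(VV[2],msg_vec) then VV[2][2]++ -> VV[2]=[4, 2, 3]
Event 7: LOCAL 0: VV[0][0]++ -> VV[0]=[5, 0, 0]
Final vectors: VV[0]=[5, 0, 0]; VV[1]=[1, 2, 0]; VV[2]=[4, 2, 3]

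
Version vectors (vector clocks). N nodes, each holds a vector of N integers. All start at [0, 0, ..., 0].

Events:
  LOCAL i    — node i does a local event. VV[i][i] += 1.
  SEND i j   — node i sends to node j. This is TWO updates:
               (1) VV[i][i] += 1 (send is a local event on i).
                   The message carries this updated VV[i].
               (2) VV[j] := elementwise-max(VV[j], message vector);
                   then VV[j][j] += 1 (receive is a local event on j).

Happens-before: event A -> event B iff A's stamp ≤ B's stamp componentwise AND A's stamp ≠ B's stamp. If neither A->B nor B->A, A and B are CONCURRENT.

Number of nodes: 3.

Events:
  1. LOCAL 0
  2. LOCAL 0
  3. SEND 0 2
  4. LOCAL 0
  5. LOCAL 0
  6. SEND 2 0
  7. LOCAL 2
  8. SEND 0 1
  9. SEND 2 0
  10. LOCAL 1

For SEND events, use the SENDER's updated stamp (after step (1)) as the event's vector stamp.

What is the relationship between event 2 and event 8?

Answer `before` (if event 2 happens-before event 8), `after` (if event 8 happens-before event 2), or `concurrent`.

Initial: VV[0]=[0, 0, 0]
Initial: VV[1]=[0, 0, 0]
Initial: VV[2]=[0, 0, 0]
Event 1: LOCAL 0: VV[0][0]++ -> VV[0]=[1, 0, 0]
Event 2: LOCAL 0: VV[0][0]++ -> VV[0]=[2, 0, 0]
Event 3: SEND 0->2: VV[0][0]++ -> VV[0]=[3, 0, 0], msg_vec=[3, 0, 0]; VV[2]=max(VV[2],msg_vec) then VV[2][2]++ -> VV[2]=[3, 0, 1]
Event 4: LOCAL 0: VV[0][0]++ -> VV[0]=[4, 0, 0]
Event 5: LOCAL 0: VV[0][0]++ -> VV[0]=[5, 0, 0]
Event 6: SEND 2->0: VV[2][2]++ -> VV[2]=[3, 0, 2], msg_vec=[3, 0, 2]; VV[0]=max(VV[0],msg_vec) then VV[0][0]++ -> VV[0]=[6, 0, 2]
Event 7: LOCAL 2: VV[2][2]++ -> VV[2]=[3, 0, 3]
Event 8: SEND 0->1: VV[0][0]++ -> VV[0]=[7, 0, 2], msg_vec=[7, 0, 2]; VV[1]=max(VV[1],msg_vec) then VV[1][1]++ -> VV[1]=[7, 1, 2]
Event 9: SEND 2->0: VV[2][2]++ -> VV[2]=[3, 0, 4], msg_vec=[3, 0, 4]; VV[0]=max(VV[0],msg_vec) then VV[0][0]++ -> VV[0]=[8, 0, 4]
Event 10: LOCAL 1: VV[1][1]++ -> VV[1]=[7, 2, 2]
Event 2 stamp: [2, 0, 0]
Event 8 stamp: [7, 0, 2]
[2, 0, 0] <= [7, 0, 2]? True
[7, 0, 2] <= [2, 0, 0]? False
Relation: before

Answer: before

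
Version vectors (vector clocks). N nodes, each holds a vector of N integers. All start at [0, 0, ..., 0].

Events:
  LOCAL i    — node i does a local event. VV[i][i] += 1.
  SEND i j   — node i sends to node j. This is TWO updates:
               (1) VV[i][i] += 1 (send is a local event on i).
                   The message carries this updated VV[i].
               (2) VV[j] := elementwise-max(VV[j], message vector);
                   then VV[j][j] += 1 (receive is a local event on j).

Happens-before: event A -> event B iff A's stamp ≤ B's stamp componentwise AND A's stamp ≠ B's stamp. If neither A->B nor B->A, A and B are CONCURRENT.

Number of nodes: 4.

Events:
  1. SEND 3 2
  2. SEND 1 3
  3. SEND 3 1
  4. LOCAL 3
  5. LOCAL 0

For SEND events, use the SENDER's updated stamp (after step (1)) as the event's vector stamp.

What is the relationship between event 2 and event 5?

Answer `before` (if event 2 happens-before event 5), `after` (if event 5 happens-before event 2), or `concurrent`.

Initial: VV[0]=[0, 0, 0, 0]
Initial: VV[1]=[0, 0, 0, 0]
Initial: VV[2]=[0, 0, 0, 0]
Initial: VV[3]=[0, 0, 0, 0]
Event 1: SEND 3->2: VV[3][3]++ -> VV[3]=[0, 0, 0, 1], msg_vec=[0, 0, 0, 1]; VV[2]=max(VV[2],msg_vec) then VV[2][2]++ -> VV[2]=[0, 0, 1, 1]
Event 2: SEND 1->3: VV[1][1]++ -> VV[1]=[0, 1, 0, 0], msg_vec=[0, 1, 0, 0]; VV[3]=max(VV[3],msg_vec) then VV[3][3]++ -> VV[3]=[0, 1, 0, 2]
Event 3: SEND 3->1: VV[3][3]++ -> VV[3]=[0, 1, 0, 3], msg_vec=[0, 1, 0, 3]; VV[1]=max(VV[1],msg_vec) then VV[1][1]++ -> VV[1]=[0, 2, 0, 3]
Event 4: LOCAL 3: VV[3][3]++ -> VV[3]=[0, 1, 0, 4]
Event 5: LOCAL 0: VV[0][0]++ -> VV[0]=[1, 0, 0, 0]
Event 2 stamp: [0, 1, 0, 0]
Event 5 stamp: [1, 0, 0, 0]
[0, 1, 0, 0] <= [1, 0, 0, 0]? False
[1, 0, 0, 0] <= [0, 1, 0, 0]? False
Relation: concurrent

Answer: concurrent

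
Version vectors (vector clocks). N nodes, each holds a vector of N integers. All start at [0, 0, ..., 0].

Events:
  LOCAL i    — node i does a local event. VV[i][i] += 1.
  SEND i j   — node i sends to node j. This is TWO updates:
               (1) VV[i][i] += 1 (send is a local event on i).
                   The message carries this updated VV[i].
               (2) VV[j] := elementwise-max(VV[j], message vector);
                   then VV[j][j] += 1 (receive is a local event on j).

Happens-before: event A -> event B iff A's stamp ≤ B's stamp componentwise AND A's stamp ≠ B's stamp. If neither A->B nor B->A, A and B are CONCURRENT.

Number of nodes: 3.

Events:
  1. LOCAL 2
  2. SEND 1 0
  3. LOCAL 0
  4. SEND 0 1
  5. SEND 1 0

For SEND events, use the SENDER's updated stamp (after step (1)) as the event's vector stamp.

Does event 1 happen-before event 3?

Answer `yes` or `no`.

Initial: VV[0]=[0, 0, 0]
Initial: VV[1]=[0, 0, 0]
Initial: VV[2]=[0, 0, 0]
Event 1: LOCAL 2: VV[2][2]++ -> VV[2]=[0, 0, 1]
Event 2: SEND 1->0: VV[1][1]++ -> VV[1]=[0, 1, 0], msg_vec=[0, 1, 0]; VV[0]=max(VV[0],msg_vec) then VV[0][0]++ -> VV[0]=[1, 1, 0]
Event 3: LOCAL 0: VV[0][0]++ -> VV[0]=[2, 1, 0]
Event 4: SEND 0->1: VV[0][0]++ -> VV[0]=[3, 1, 0], msg_vec=[3, 1, 0]; VV[1]=max(VV[1],msg_vec) then VV[1][1]++ -> VV[1]=[3, 2, 0]
Event 5: SEND 1->0: VV[1][1]++ -> VV[1]=[3, 3, 0], msg_vec=[3, 3, 0]; VV[0]=max(VV[0],msg_vec) then VV[0][0]++ -> VV[0]=[4, 3, 0]
Event 1 stamp: [0, 0, 1]
Event 3 stamp: [2, 1, 0]
[0, 0, 1] <= [2, 1, 0]? False. Equal? False. Happens-before: False

Answer: no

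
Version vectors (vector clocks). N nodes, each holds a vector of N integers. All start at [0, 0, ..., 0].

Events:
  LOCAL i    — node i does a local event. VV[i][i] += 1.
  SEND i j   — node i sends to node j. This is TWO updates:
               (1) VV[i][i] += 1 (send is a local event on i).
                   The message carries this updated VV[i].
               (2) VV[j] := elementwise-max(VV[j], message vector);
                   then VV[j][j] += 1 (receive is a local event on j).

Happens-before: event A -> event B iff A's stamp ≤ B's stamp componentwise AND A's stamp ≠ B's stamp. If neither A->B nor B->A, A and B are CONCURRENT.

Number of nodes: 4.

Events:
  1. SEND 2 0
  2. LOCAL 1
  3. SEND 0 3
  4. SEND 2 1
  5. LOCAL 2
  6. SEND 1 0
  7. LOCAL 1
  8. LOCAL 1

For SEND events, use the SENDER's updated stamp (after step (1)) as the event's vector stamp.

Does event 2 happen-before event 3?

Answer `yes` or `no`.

Answer: no

Derivation:
Initial: VV[0]=[0, 0, 0, 0]
Initial: VV[1]=[0, 0, 0, 0]
Initial: VV[2]=[0, 0, 0, 0]
Initial: VV[3]=[0, 0, 0, 0]
Event 1: SEND 2->0: VV[2][2]++ -> VV[2]=[0, 0, 1, 0], msg_vec=[0, 0, 1, 0]; VV[0]=max(VV[0],msg_vec) then VV[0][0]++ -> VV[0]=[1, 0, 1, 0]
Event 2: LOCAL 1: VV[1][1]++ -> VV[1]=[0, 1, 0, 0]
Event 3: SEND 0->3: VV[0][0]++ -> VV[0]=[2, 0, 1, 0], msg_vec=[2, 0, 1, 0]; VV[3]=max(VV[3],msg_vec) then VV[3][3]++ -> VV[3]=[2, 0, 1, 1]
Event 4: SEND 2->1: VV[2][2]++ -> VV[2]=[0, 0, 2, 0], msg_vec=[0, 0, 2, 0]; VV[1]=max(VV[1],msg_vec) then VV[1][1]++ -> VV[1]=[0, 2, 2, 0]
Event 5: LOCAL 2: VV[2][2]++ -> VV[2]=[0, 0, 3, 0]
Event 6: SEND 1->0: VV[1][1]++ -> VV[1]=[0, 3, 2, 0], msg_vec=[0, 3, 2, 0]; VV[0]=max(VV[0],msg_vec) then VV[0][0]++ -> VV[0]=[3, 3, 2, 0]
Event 7: LOCAL 1: VV[1][1]++ -> VV[1]=[0, 4, 2, 0]
Event 8: LOCAL 1: VV[1][1]++ -> VV[1]=[0, 5, 2, 0]
Event 2 stamp: [0, 1, 0, 0]
Event 3 stamp: [2, 0, 1, 0]
[0, 1, 0, 0] <= [2, 0, 1, 0]? False. Equal? False. Happens-before: False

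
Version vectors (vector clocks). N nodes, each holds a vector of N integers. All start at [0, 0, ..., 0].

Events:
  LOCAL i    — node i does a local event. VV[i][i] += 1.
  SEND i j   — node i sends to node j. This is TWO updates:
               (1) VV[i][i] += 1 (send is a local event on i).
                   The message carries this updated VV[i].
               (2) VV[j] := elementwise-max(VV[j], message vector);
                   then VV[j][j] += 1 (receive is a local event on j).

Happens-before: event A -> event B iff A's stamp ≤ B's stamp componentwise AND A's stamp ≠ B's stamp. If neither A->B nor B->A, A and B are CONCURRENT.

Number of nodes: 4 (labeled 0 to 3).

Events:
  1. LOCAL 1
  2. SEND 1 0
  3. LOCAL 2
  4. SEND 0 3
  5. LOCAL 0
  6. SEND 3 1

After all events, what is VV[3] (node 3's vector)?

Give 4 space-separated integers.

Answer: 2 2 0 2

Derivation:
Initial: VV[0]=[0, 0, 0, 0]
Initial: VV[1]=[0, 0, 0, 0]
Initial: VV[2]=[0, 0, 0, 0]
Initial: VV[3]=[0, 0, 0, 0]
Event 1: LOCAL 1: VV[1][1]++ -> VV[1]=[0, 1, 0, 0]
Event 2: SEND 1->0: VV[1][1]++ -> VV[1]=[0, 2, 0, 0], msg_vec=[0, 2, 0, 0]; VV[0]=max(VV[0],msg_vec) then VV[0][0]++ -> VV[0]=[1, 2, 0, 0]
Event 3: LOCAL 2: VV[2][2]++ -> VV[2]=[0, 0, 1, 0]
Event 4: SEND 0->3: VV[0][0]++ -> VV[0]=[2, 2, 0, 0], msg_vec=[2, 2, 0, 0]; VV[3]=max(VV[3],msg_vec) then VV[3][3]++ -> VV[3]=[2, 2, 0, 1]
Event 5: LOCAL 0: VV[0][0]++ -> VV[0]=[3, 2, 0, 0]
Event 6: SEND 3->1: VV[3][3]++ -> VV[3]=[2, 2, 0, 2], msg_vec=[2, 2, 0, 2]; VV[1]=max(VV[1],msg_vec) then VV[1][1]++ -> VV[1]=[2, 3, 0, 2]
Final vectors: VV[0]=[3, 2, 0, 0]; VV[1]=[2, 3, 0, 2]; VV[2]=[0, 0, 1, 0]; VV[3]=[2, 2, 0, 2]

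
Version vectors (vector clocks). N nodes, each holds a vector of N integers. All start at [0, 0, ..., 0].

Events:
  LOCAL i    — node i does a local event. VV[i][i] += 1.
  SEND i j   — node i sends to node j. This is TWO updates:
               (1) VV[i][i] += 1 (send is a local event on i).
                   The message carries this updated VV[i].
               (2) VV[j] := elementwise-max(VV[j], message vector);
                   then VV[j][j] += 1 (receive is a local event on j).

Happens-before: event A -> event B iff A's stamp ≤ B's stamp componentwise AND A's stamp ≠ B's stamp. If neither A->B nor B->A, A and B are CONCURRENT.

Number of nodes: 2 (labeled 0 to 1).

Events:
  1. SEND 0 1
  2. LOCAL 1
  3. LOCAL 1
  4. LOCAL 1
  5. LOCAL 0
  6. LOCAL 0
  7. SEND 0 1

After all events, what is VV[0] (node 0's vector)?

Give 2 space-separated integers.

Answer: 4 0

Derivation:
Initial: VV[0]=[0, 0]
Initial: VV[1]=[0, 0]
Event 1: SEND 0->1: VV[0][0]++ -> VV[0]=[1, 0], msg_vec=[1, 0]; VV[1]=max(VV[1],msg_vec) then VV[1][1]++ -> VV[1]=[1, 1]
Event 2: LOCAL 1: VV[1][1]++ -> VV[1]=[1, 2]
Event 3: LOCAL 1: VV[1][1]++ -> VV[1]=[1, 3]
Event 4: LOCAL 1: VV[1][1]++ -> VV[1]=[1, 4]
Event 5: LOCAL 0: VV[0][0]++ -> VV[0]=[2, 0]
Event 6: LOCAL 0: VV[0][0]++ -> VV[0]=[3, 0]
Event 7: SEND 0->1: VV[0][0]++ -> VV[0]=[4, 0], msg_vec=[4, 0]; VV[1]=max(VV[1],msg_vec) then VV[1][1]++ -> VV[1]=[4, 5]
Final vectors: VV[0]=[4, 0]; VV[1]=[4, 5]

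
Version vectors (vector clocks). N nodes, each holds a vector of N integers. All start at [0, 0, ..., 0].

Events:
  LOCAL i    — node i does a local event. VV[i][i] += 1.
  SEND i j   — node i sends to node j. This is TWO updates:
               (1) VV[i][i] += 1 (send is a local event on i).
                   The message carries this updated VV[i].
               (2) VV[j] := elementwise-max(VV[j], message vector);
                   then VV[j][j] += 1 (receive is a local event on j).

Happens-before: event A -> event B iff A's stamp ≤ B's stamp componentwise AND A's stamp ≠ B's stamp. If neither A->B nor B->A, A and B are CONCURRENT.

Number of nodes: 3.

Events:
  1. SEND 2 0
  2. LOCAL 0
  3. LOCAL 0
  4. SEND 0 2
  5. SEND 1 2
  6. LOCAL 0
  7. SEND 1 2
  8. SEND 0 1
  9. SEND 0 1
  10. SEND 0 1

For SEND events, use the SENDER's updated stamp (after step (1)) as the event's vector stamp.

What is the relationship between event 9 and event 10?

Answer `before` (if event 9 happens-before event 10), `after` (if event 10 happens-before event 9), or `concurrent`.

Initial: VV[0]=[0, 0, 0]
Initial: VV[1]=[0, 0, 0]
Initial: VV[2]=[0, 0, 0]
Event 1: SEND 2->0: VV[2][2]++ -> VV[2]=[0, 0, 1], msg_vec=[0, 0, 1]; VV[0]=max(VV[0],msg_vec) then VV[0][0]++ -> VV[0]=[1, 0, 1]
Event 2: LOCAL 0: VV[0][0]++ -> VV[0]=[2, 0, 1]
Event 3: LOCAL 0: VV[0][0]++ -> VV[0]=[3, 0, 1]
Event 4: SEND 0->2: VV[0][0]++ -> VV[0]=[4, 0, 1], msg_vec=[4, 0, 1]; VV[2]=max(VV[2],msg_vec) then VV[2][2]++ -> VV[2]=[4, 0, 2]
Event 5: SEND 1->2: VV[1][1]++ -> VV[1]=[0, 1, 0], msg_vec=[0, 1, 0]; VV[2]=max(VV[2],msg_vec) then VV[2][2]++ -> VV[2]=[4, 1, 3]
Event 6: LOCAL 0: VV[0][0]++ -> VV[0]=[5, 0, 1]
Event 7: SEND 1->2: VV[1][1]++ -> VV[1]=[0, 2, 0], msg_vec=[0, 2, 0]; VV[2]=max(VV[2],msg_vec) then VV[2][2]++ -> VV[2]=[4, 2, 4]
Event 8: SEND 0->1: VV[0][0]++ -> VV[0]=[6, 0, 1], msg_vec=[6, 0, 1]; VV[1]=max(VV[1],msg_vec) then VV[1][1]++ -> VV[1]=[6, 3, 1]
Event 9: SEND 0->1: VV[0][0]++ -> VV[0]=[7, 0, 1], msg_vec=[7, 0, 1]; VV[1]=max(VV[1],msg_vec) then VV[1][1]++ -> VV[1]=[7, 4, 1]
Event 10: SEND 0->1: VV[0][0]++ -> VV[0]=[8, 0, 1], msg_vec=[8, 0, 1]; VV[1]=max(VV[1],msg_vec) then VV[1][1]++ -> VV[1]=[8, 5, 1]
Event 9 stamp: [7, 0, 1]
Event 10 stamp: [8, 0, 1]
[7, 0, 1] <= [8, 0, 1]? True
[8, 0, 1] <= [7, 0, 1]? False
Relation: before

Answer: before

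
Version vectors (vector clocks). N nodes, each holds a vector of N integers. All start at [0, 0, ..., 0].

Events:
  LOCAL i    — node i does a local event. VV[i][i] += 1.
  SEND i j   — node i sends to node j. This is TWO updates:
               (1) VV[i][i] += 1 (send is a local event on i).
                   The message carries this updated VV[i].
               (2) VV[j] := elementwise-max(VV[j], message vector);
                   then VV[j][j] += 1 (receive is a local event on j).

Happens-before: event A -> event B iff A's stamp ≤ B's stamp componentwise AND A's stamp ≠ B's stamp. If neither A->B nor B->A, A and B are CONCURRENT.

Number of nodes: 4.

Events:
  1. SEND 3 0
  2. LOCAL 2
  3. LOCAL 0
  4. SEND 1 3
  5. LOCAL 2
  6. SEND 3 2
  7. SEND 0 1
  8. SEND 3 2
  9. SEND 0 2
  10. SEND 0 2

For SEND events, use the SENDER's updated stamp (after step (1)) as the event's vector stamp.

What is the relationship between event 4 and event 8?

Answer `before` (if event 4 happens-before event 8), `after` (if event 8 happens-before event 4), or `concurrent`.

Initial: VV[0]=[0, 0, 0, 0]
Initial: VV[1]=[0, 0, 0, 0]
Initial: VV[2]=[0, 0, 0, 0]
Initial: VV[3]=[0, 0, 0, 0]
Event 1: SEND 3->0: VV[3][3]++ -> VV[3]=[0, 0, 0, 1], msg_vec=[0, 0, 0, 1]; VV[0]=max(VV[0],msg_vec) then VV[0][0]++ -> VV[0]=[1, 0, 0, 1]
Event 2: LOCAL 2: VV[2][2]++ -> VV[2]=[0, 0, 1, 0]
Event 3: LOCAL 0: VV[0][0]++ -> VV[0]=[2, 0, 0, 1]
Event 4: SEND 1->3: VV[1][1]++ -> VV[1]=[0, 1, 0, 0], msg_vec=[0, 1, 0, 0]; VV[3]=max(VV[3],msg_vec) then VV[3][3]++ -> VV[3]=[0, 1, 0, 2]
Event 5: LOCAL 2: VV[2][2]++ -> VV[2]=[0, 0, 2, 0]
Event 6: SEND 3->2: VV[3][3]++ -> VV[3]=[0, 1, 0, 3], msg_vec=[0, 1, 0, 3]; VV[2]=max(VV[2],msg_vec) then VV[2][2]++ -> VV[2]=[0, 1, 3, 3]
Event 7: SEND 0->1: VV[0][0]++ -> VV[0]=[3, 0, 0, 1], msg_vec=[3, 0, 0, 1]; VV[1]=max(VV[1],msg_vec) then VV[1][1]++ -> VV[1]=[3, 2, 0, 1]
Event 8: SEND 3->2: VV[3][3]++ -> VV[3]=[0, 1, 0, 4], msg_vec=[0, 1, 0, 4]; VV[2]=max(VV[2],msg_vec) then VV[2][2]++ -> VV[2]=[0, 1, 4, 4]
Event 9: SEND 0->2: VV[0][0]++ -> VV[0]=[4, 0, 0, 1], msg_vec=[4, 0, 0, 1]; VV[2]=max(VV[2],msg_vec) then VV[2][2]++ -> VV[2]=[4, 1, 5, 4]
Event 10: SEND 0->2: VV[0][0]++ -> VV[0]=[5, 0, 0, 1], msg_vec=[5, 0, 0, 1]; VV[2]=max(VV[2],msg_vec) then VV[2][2]++ -> VV[2]=[5, 1, 6, 4]
Event 4 stamp: [0, 1, 0, 0]
Event 8 stamp: [0, 1, 0, 4]
[0, 1, 0, 0] <= [0, 1, 0, 4]? True
[0, 1, 0, 4] <= [0, 1, 0, 0]? False
Relation: before

Answer: before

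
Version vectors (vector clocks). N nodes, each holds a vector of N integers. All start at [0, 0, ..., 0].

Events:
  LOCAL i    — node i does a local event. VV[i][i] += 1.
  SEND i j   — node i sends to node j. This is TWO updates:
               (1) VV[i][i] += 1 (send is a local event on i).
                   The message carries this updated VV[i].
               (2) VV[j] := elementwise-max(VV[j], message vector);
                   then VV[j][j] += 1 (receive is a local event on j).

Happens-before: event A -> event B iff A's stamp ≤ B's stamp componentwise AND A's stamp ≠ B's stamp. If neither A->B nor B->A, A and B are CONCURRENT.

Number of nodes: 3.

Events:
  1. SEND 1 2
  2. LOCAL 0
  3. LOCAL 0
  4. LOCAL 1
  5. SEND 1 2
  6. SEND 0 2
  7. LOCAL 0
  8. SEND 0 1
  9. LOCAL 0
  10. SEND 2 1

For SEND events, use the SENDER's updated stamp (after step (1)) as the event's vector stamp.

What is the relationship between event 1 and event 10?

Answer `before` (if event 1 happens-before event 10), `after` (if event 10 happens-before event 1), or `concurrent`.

Initial: VV[0]=[0, 0, 0]
Initial: VV[1]=[0, 0, 0]
Initial: VV[2]=[0, 0, 0]
Event 1: SEND 1->2: VV[1][1]++ -> VV[1]=[0, 1, 0], msg_vec=[0, 1, 0]; VV[2]=max(VV[2],msg_vec) then VV[2][2]++ -> VV[2]=[0, 1, 1]
Event 2: LOCAL 0: VV[0][0]++ -> VV[0]=[1, 0, 0]
Event 3: LOCAL 0: VV[0][0]++ -> VV[0]=[2, 0, 0]
Event 4: LOCAL 1: VV[1][1]++ -> VV[1]=[0, 2, 0]
Event 5: SEND 1->2: VV[1][1]++ -> VV[1]=[0, 3, 0], msg_vec=[0, 3, 0]; VV[2]=max(VV[2],msg_vec) then VV[2][2]++ -> VV[2]=[0, 3, 2]
Event 6: SEND 0->2: VV[0][0]++ -> VV[0]=[3, 0, 0], msg_vec=[3, 0, 0]; VV[2]=max(VV[2],msg_vec) then VV[2][2]++ -> VV[2]=[3, 3, 3]
Event 7: LOCAL 0: VV[0][0]++ -> VV[0]=[4, 0, 0]
Event 8: SEND 0->1: VV[0][0]++ -> VV[0]=[5, 0, 0], msg_vec=[5, 0, 0]; VV[1]=max(VV[1],msg_vec) then VV[1][1]++ -> VV[1]=[5, 4, 0]
Event 9: LOCAL 0: VV[0][0]++ -> VV[0]=[6, 0, 0]
Event 10: SEND 2->1: VV[2][2]++ -> VV[2]=[3, 3, 4], msg_vec=[3, 3, 4]; VV[1]=max(VV[1],msg_vec) then VV[1][1]++ -> VV[1]=[5, 5, 4]
Event 1 stamp: [0, 1, 0]
Event 10 stamp: [3, 3, 4]
[0, 1, 0] <= [3, 3, 4]? True
[3, 3, 4] <= [0, 1, 0]? False
Relation: before

Answer: before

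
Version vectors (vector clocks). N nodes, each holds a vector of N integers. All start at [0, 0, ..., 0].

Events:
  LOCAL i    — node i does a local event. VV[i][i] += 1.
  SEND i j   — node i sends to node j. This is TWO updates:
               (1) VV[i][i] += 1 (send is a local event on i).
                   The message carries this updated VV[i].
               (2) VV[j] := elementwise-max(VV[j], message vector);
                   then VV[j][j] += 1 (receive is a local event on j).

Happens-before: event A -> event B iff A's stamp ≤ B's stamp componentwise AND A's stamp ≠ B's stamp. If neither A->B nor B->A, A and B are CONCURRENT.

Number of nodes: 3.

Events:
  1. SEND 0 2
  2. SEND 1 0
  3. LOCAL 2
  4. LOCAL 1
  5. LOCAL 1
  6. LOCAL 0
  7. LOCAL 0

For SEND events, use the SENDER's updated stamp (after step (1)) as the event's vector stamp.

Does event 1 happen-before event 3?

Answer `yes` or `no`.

Initial: VV[0]=[0, 0, 0]
Initial: VV[1]=[0, 0, 0]
Initial: VV[2]=[0, 0, 0]
Event 1: SEND 0->2: VV[0][0]++ -> VV[0]=[1, 0, 0], msg_vec=[1, 0, 0]; VV[2]=max(VV[2],msg_vec) then VV[2][2]++ -> VV[2]=[1, 0, 1]
Event 2: SEND 1->0: VV[1][1]++ -> VV[1]=[0, 1, 0], msg_vec=[0, 1, 0]; VV[0]=max(VV[0],msg_vec) then VV[0][0]++ -> VV[0]=[2, 1, 0]
Event 3: LOCAL 2: VV[2][2]++ -> VV[2]=[1, 0, 2]
Event 4: LOCAL 1: VV[1][1]++ -> VV[1]=[0, 2, 0]
Event 5: LOCAL 1: VV[1][1]++ -> VV[1]=[0, 3, 0]
Event 6: LOCAL 0: VV[0][0]++ -> VV[0]=[3, 1, 0]
Event 7: LOCAL 0: VV[0][0]++ -> VV[0]=[4, 1, 0]
Event 1 stamp: [1, 0, 0]
Event 3 stamp: [1, 0, 2]
[1, 0, 0] <= [1, 0, 2]? True. Equal? False. Happens-before: True

Answer: yes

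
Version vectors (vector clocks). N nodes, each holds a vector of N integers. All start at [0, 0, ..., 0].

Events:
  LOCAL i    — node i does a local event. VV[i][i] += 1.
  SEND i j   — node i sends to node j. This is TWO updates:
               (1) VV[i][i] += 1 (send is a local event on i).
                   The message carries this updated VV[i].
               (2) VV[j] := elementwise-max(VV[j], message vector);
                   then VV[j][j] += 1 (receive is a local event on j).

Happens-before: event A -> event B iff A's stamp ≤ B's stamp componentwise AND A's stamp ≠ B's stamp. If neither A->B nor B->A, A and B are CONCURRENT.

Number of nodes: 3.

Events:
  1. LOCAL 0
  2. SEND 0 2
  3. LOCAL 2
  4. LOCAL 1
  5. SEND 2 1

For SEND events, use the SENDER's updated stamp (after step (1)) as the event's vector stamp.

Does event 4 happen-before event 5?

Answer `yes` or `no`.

Initial: VV[0]=[0, 0, 0]
Initial: VV[1]=[0, 0, 0]
Initial: VV[2]=[0, 0, 0]
Event 1: LOCAL 0: VV[0][0]++ -> VV[0]=[1, 0, 0]
Event 2: SEND 0->2: VV[0][0]++ -> VV[0]=[2, 0, 0], msg_vec=[2, 0, 0]; VV[2]=max(VV[2],msg_vec) then VV[2][2]++ -> VV[2]=[2, 0, 1]
Event 3: LOCAL 2: VV[2][2]++ -> VV[2]=[2, 0, 2]
Event 4: LOCAL 1: VV[1][1]++ -> VV[1]=[0, 1, 0]
Event 5: SEND 2->1: VV[2][2]++ -> VV[2]=[2, 0, 3], msg_vec=[2, 0, 3]; VV[1]=max(VV[1],msg_vec) then VV[1][1]++ -> VV[1]=[2, 2, 3]
Event 4 stamp: [0, 1, 0]
Event 5 stamp: [2, 0, 3]
[0, 1, 0] <= [2, 0, 3]? False. Equal? False. Happens-before: False

Answer: no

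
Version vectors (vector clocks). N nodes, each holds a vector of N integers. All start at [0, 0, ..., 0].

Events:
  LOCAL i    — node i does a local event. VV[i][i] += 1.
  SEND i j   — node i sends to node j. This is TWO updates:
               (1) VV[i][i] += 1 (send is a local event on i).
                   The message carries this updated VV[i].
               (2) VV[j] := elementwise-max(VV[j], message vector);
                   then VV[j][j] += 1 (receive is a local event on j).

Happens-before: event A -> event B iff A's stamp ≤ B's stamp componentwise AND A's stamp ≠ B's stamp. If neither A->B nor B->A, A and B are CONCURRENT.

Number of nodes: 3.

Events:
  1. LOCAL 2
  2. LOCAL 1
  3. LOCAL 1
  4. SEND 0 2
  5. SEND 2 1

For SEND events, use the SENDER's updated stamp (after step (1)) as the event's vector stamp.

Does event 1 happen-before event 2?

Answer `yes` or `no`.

Initial: VV[0]=[0, 0, 0]
Initial: VV[1]=[0, 0, 0]
Initial: VV[2]=[0, 0, 0]
Event 1: LOCAL 2: VV[2][2]++ -> VV[2]=[0, 0, 1]
Event 2: LOCAL 1: VV[1][1]++ -> VV[1]=[0, 1, 0]
Event 3: LOCAL 1: VV[1][1]++ -> VV[1]=[0, 2, 0]
Event 4: SEND 0->2: VV[0][0]++ -> VV[0]=[1, 0, 0], msg_vec=[1, 0, 0]; VV[2]=max(VV[2],msg_vec) then VV[2][2]++ -> VV[2]=[1, 0, 2]
Event 5: SEND 2->1: VV[2][2]++ -> VV[2]=[1, 0, 3], msg_vec=[1, 0, 3]; VV[1]=max(VV[1],msg_vec) then VV[1][1]++ -> VV[1]=[1, 3, 3]
Event 1 stamp: [0, 0, 1]
Event 2 stamp: [0, 1, 0]
[0, 0, 1] <= [0, 1, 0]? False. Equal? False. Happens-before: False

Answer: no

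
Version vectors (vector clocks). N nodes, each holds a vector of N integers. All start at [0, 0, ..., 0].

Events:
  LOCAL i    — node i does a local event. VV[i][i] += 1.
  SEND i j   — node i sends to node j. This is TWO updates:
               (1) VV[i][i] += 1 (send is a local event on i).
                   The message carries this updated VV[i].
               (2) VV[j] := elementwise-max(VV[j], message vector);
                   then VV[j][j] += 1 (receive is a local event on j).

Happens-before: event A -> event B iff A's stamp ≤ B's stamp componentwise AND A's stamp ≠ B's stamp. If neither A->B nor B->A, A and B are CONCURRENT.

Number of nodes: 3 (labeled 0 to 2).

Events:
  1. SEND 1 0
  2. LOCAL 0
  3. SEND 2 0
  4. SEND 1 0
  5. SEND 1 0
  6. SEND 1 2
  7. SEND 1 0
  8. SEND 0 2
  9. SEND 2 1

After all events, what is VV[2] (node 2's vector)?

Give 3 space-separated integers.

Answer: 7 5 4

Derivation:
Initial: VV[0]=[0, 0, 0]
Initial: VV[1]=[0, 0, 0]
Initial: VV[2]=[0, 0, 0]
Event 1: SEND 1->0: VV[1][1]++ -> VV[1]=[0, 1, 0], msg_vec=[0, 1, 0]; VV[0]=max(VV[0],msg_vec) then VV[0][0]++ -> VV[0]=[1, 1, 0]
Event 2: LOCAL 0: VV[0][0]++ -> VV[0]=[2, 1, 0]
Event 3: SEND 2->0: VV[2][2]++ -> VV[2]=[0, 0, 1], msg_vec=[0, 0, 1]; VV[0]=max(VV[0],msg_vec) then VV[0][0]++ -> VV[0]=[3, 1, 1]
Event 4: SEND 1->0: VV[1][1]++ -> VV[1]=[0, 2, 0], msg_vec=[0, 2, 0]; VV[0]=max(VV[0],msg_vec) then VV[0][0]++ -> VV[0]=[4, 2, 1]
Event 5: SEND 1->0: VV[1][1]++ -> VV[1]=[0, 3, 0], msg_vec=[0, 3, 0]; VV[0]=max(VV[0],msg_vec) then VV[0][0]++ -> VV[0]=[5, 3, 1]
Event 6: SEND 1->2: VV[1][1]++ -> VV[1]=[0, 4, 0], msg_vec=[0, 4, 0]; VV[2]=max(VV[2],msg_vec) then VV[2][2]++ -> VV[2]=[0, 4, 2]
Event 7: SEND 1->0: VV[1][1]++ -> VV[1]=[0, 5, 0], msg_vec=[0, 5, 0]; VV[0]=max(VV[0],msg_vec) then VV[0][0]++ -> VV[0]=[6, 5, 1]
Event 8: SEND 0->2: VV[0][0]++ -> VV[0]=[7, 5, 1], msg_vec=[7, 5, 1]; VV[2]=max(VV[2],msg_vec) then VV[2][2]++ -> VV[2]=[7, 5, 3]
Event 9: SEND 2->1: VV[2][2]++ -> VV[2]=[7, 5, 4], msg_vec=[7, 5, 4]; VV[1]=max(VV[1],msg_vec) then VV[1][1]++ -> VV[1]=[7, 6, 4]
Final vectors: VV[0]=[7, 5, 1]; VV[1]=[7, 6, 4]; VV[2]=[7, 5, 4]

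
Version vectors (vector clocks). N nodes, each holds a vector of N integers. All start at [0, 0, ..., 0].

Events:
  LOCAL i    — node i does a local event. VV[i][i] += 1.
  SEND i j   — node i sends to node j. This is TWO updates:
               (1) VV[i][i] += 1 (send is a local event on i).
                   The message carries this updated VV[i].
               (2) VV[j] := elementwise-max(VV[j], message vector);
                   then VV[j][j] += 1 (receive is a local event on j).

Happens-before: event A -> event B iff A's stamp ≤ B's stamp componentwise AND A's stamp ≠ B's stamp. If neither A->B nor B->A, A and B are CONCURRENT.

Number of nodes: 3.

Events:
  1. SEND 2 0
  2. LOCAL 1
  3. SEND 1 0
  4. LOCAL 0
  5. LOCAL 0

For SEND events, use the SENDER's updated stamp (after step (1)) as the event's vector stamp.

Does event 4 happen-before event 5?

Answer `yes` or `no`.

Initial: VV[0]=[0, 0, 0]
Initial: VV[1]=[0, 0, 0]
Initial: VV[2]=[0, 0, 0]
Event 1: SEND 2->0: VV[2][2]++ -> VV[2]=[0, 0, 1], msg_vec=[0, 0, 1]; VV[0]=max(VV[0],msg_vec) then VV[0][0]++ -> VV[0]=[1, 0, 1]
Event 2: LOCAL 1: VV[1][1]++ -> VV[1]=[0, 1, 0]
Event 3: SEND 1->0: VV[1][1]++ -> VV[1]=[0, 2, 0], msg_vec=[0, 2, 0]; VV[0]=max(VV[0],msg_vec) then VV[0][0]++ -> VV[0]=[2, 2, 1]
Event 4: LOCAL 0: VV[0][0]++ -> VV[0]=[3, 2, 1]
Event 5: LOCAL 0: VV[0][0]++ -> VV[0]=[4, 2, 1]
Event 4 stamp: [3, 2, 1]
Event 5 stamp: [4, 2, 1]
[3, 2, 1] <= [4, 2, 1]? True. Equal? False. Happens-before: True

Answer: yes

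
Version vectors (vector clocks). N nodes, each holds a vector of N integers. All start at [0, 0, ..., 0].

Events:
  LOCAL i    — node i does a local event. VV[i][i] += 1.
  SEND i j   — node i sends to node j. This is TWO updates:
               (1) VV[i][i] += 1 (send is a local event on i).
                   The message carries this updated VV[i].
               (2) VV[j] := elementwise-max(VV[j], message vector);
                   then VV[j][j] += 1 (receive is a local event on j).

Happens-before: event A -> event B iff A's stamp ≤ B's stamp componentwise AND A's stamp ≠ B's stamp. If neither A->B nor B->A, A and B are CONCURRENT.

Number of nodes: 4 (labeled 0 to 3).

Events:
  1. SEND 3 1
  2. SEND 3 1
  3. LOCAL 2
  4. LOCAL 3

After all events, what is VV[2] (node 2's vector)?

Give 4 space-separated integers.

Answer: 0 0 1 0

Derivation:
Initial: VV[0]=[0, 0, 0, 0]
Initial: VV[1]=[0, 0, 0, 0]
Initial: VV[2]=[0, 0, 0, 0]
Initial: VV[3]=[0, 0, 0, 0]
Event 1: SEND 3->1: VV[3][3]++ -> VV[3]=[0, 0, 0, 1], msg_vec=[0, 0, 0, 1]; VV[1]=max(VV[1],msg_vec) then VV[1][1]++ -> VV[1]=[0, 1, 0, 1]
Event 2: SEND 3->1: VV[3][3]++ -> VV[3]=[0, 0, 0, 2], msg_vec=[0, 0, 0, 2]; VV[1]=max(VV[1],msg_vec) then VV[1][1]++ -> VV[1]=[0, 2, 0, 2]
Event 3: LOCAL 2: VV[2][2]++ -> VV[2]=[0, 0, 1, 0]
Event 4: LOCAL 3: VV[3][3]++ -> VV[3]=[0, 0, 0, 3]
Final vectors: VV[0]=[0, 0, 0, 0]; VV[1]=[0, 2, 0, 2]; VV[2]=[0, 0, 1, 0]; VV[3]=[0, 0, 0, 3]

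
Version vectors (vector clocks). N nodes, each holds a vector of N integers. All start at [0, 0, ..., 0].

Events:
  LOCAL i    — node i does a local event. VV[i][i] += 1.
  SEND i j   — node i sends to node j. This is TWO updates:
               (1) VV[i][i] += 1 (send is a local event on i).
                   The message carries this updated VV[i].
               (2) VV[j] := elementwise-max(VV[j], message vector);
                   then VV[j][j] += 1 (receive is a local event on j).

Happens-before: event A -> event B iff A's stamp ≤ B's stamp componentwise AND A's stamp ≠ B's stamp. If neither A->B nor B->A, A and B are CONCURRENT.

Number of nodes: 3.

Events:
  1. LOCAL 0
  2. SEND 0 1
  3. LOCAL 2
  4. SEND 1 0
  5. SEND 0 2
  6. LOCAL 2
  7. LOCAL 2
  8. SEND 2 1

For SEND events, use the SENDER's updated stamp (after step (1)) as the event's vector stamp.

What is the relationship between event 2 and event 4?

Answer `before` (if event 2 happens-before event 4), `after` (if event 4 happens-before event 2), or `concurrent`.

Answer: before

Derivation:
Initial: VV[0]=[0, 0, 0]
Initial: VV[1]=[0, 0, 0]
Initial: VV[2]=[0, 0, 0]
Event 1: LOCAL 0: VV[0][0]++ -> VV[0]=[1, 0, 0]
Event 2: SEND 0->1: VV[0][0]++ -> VV[0]=[2, 0, 0], msg_vec=[2, 0, 0]; VV[1]=max(VV[1],msg_vec) then VV[1][1]++ -> VV[1]=[2, 1, 0]
Event 3: LOCAL 2: VV[2][2]++ -> VV[2]=[0, 0, 1]
Event 4: SEND 1->0: VV[1][1]++ -> VV[1]=[2, 2, 0], msg_vec=[2, 2, 0]; VV[0]=max(VV[0],msg_vec) then VV[0][0]++ -> VV[0]=[3, 2, 0]
Event 5: SEND 0->2: VV[0][0]++ -> VV[0]=[4, 2, 0], msg_vec=[4, 2, 0]; VV[2]=max(VV[2],msg_vec) then VV[2][2]++ -> VV[2]=[4, 2, 2]
Event 6: LOCAL 2: VV[2][2]++ -> VV[2]=[4, 2, 3]
Event 7: LOCAL 2: VV[2][2]++ -> VV[2]=[4, 2, 4]
Event 8: SEND 2->1: VV[2][2]++ -> VV[2]=[4, 2, 5], msg_vec=[4, 2, 5]; VV[1]=max(VV[1],msg_vec) then VV[1][1]++ -> VV[1]=[4, 3, 5]
Event 2 stamp: [2, 0, 0]
Event 4 stamp: [2, 2, 0]
[2, 0, 0] <= [2, 2, 0]? True
[2, 2, 0] <= [2, 0, 0]? False
Relation: before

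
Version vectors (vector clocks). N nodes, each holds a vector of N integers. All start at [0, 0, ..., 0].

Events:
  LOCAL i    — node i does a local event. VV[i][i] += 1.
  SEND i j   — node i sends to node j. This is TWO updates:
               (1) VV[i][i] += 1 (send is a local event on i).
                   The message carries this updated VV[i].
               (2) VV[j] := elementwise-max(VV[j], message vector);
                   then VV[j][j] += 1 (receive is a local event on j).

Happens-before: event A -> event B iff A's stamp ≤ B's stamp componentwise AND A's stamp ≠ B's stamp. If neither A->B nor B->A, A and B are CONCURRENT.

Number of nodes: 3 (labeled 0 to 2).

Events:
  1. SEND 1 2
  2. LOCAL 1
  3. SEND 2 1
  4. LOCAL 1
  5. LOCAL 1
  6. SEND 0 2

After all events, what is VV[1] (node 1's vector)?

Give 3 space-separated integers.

Initial: VV[0]=[0, 0, 0]
Initial: VV[1]=[0, 0, 0]
Initial: VV[2]=[0, 0, 0]
Event 1: SEND 1->2: VV[1][1]++ -> VV[1]=[0, 1, 0], msg_vec=[0, 1, 0]; VV[2]=max(VV[2],msg_vec) then VV[2][2]++ -> VV[2]=[0, 1, 1]
Event 2: LOCAL 1: VV[1][1]++ -> VV[1]=[0, 2, 0]
Event 3: SEND 2->1: VV[2][2]++ -> VV[2]=[0, 1, 2], msg_vec=[0, 1, 2]; VV[1]=max(VV[1],msg_vec) then VV[1][1]++ -> VV[1]=[0, 3, 2]
Event 4: LOCAL 1: VV[1][1]++ -> VV[1]=[0, 4, 2]
Event 5: LOCAL 1: VV[1][1]++ -> VV[1]=[0, 5, 2]
Event 6: SEND 0->2: VV[0][0]++ -> VV[0]=[1, 0, 0], msg_vec=[1, 0, 0]; VV[2]=max(VV[2],msg_vec) then VV[2][2]++ -> VV[2]=[1, 1, 3]
Final vectors: VV[0]=[1, 0, 0]; VV[1]=[0, 5, 2]; VV[2]=[1, 1, 3]

Answer: 0 5 2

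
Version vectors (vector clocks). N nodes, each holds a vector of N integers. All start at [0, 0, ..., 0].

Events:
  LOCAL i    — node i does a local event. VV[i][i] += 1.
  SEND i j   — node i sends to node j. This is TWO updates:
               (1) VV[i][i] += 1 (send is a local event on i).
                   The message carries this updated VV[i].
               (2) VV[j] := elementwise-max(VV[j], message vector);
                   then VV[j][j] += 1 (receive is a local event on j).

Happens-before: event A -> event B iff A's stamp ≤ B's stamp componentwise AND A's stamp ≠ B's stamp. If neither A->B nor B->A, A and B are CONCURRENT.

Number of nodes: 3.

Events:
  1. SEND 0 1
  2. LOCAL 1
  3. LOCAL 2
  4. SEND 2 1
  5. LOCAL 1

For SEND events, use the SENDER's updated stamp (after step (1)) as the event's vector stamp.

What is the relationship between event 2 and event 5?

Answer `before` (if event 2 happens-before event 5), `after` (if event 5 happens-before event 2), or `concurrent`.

Initial: VV[0]=[0, 0, 0]
Initial: VV[1]=[0, 0, 0]
Initial: VV[2]=[0, 0, 0]
Event 1: SEND 0->1: VV[0][0]++ -> VV[0]=[1, 0, 0], msg_vec=[1, 0, 0]; VV[1]=max(VV[1],msg_vec) then VV[1][1]++ -> VV[1]=[1, 1, 0]
Event 2: LOCAL 1: VV[1][1]++ -> VV[1]=[1, 2, 0]
Event 3: LOCAL 2: VV[2][2]++ -> VV[2]=[0, 0, 1]
Event 4: SEND 2->1: VV[2][2]++ -> VV[2]=[0, 0, 2], msg_vec=[0, 0, 2]; VV[1]=max(VV[1],msg_vec) then VV[1][1]++ -> VV[1]=[1, 3, 2]
Event 5: LOCAL 1: VV[1][1]++ -> VV[1]=[1, 4, 2]
Event 2 stamp: [1, 2, 0]
Event 5 stamp: [1, 4, 2]
[1, 2, 0] <= [1, 4, 2]? True
[1, 4, 2] <= [1, 2, 0]? False
Relation: before

Answer: before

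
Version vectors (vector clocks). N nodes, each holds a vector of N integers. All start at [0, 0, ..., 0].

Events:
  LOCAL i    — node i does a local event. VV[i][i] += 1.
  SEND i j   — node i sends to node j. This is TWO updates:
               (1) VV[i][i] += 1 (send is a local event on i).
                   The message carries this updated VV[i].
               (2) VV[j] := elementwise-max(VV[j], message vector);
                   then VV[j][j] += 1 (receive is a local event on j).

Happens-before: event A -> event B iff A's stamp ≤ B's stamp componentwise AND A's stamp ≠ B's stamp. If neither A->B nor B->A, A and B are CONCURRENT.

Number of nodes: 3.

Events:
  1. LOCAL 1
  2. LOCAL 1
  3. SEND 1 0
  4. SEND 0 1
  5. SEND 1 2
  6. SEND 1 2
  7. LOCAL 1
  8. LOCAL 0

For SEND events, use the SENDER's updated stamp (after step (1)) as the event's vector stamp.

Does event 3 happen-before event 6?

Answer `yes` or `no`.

Answer: yes

Derivation:
Initial: VV[0]=[0, 0, 0]
Initial: VV[1]=[0, 0, 0]
Initial: VV[2]=[0, 0, 0]
Event 1: LOCAL 1: VV[1][1]++ -> VV[1]=[0, 1, 0]
Event 2: LOCAL 1: VV[1][1]++ -> VV[1]=[0, 2, 0]
Event 3: SEND 1->0: VV[1][1]++ -> VV[1]=[0, 3, 0], msg_vec=[0, 3, 0]; VV[0]=max(VV[0],msg_vec) then VV[0][0]++ -> VV[0]=[1, 3, 0]
Event 4: SEND 0->1: VV[0][0]++ -> VV[0]=[2, 3, 0], msg_vec=[2, 3, 0]; VV[1]=max(VV[1],msg_vec) then VV[1][1]++ -> VV[1]=[2, 4, 0]
Event 5: SEND 1->2: VV[1][1]++ -> VV[1]=[2, 5, 0], msg_vec=[2, 5, 0]; VV[2]=max(VV[2],msg_vec) then VV[2][2]++ -> VV[2]=[2, 5, 1]
Event 6: SEND 1->2: VV[1][1]++ -> VV[1]=[2, 6, 0], msg_vec=[2, 6, 0]; VV[2]=max(VV[2],msg_vec) then VV[2][2]++ -> VV[2]=[2, 6, 2]
Event 7: LOCAL 1: VV[1][1]++ -> VV[1]=[2, 7, 0]
Event 8: LOCAL 0: VV[0][0]++ -> VV[0]=[3, 3, 0]
Event 3 stamp: [0, 3, 0]
Event 6 stamp: [2, 6, 0]
[0, 3, 0] <= [2, 6, 0]? True. Equal? False. Happens-before: True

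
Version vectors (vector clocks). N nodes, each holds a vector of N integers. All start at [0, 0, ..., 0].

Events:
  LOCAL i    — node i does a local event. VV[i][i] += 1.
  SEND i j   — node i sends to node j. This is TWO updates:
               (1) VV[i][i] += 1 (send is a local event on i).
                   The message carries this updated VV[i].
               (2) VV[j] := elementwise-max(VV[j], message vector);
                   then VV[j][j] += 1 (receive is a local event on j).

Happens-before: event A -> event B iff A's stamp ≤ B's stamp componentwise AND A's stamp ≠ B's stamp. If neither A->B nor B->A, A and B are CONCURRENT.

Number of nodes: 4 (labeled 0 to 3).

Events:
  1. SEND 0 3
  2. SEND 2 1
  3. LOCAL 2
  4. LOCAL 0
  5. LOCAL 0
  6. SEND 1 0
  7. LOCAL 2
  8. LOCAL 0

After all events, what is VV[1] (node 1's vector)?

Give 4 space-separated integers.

Initial: VV[0]=[0, 0, 0, 0]
Initial: VV[1]=[0, 0, 0, 0]
Initial: VV[2]=[0, 0, 0, 0]
Initial: VV[3]=[0, 0, 0, 0]
Event 1: SEND 0->3: VV[0][0]++ -> VV[0]=[1, 0, 0, 0], msg_vec=[1, 0, 0, 0]; VV[3]=max(VV[3],msg_vec) then VV[3][3]++ -> VV[3]=[1, 0, 0, 1]
Event 2: SEND 2->1: VV[2][2]++ -> VV[2]=[0, 0, 1, 0], msg_vec=[0, 0, 1, 0]; VV[1]=max(VV[1],msg_vec) then VV[1][1]++ -> VV[1]=[0, 1, 1, 0]
Event 3: LOCAL 2: VV[2][2]++ -> VV[2]=[0, 0, 2, 0]
Event 4: LOCAL 0: VV[0][0]++ -> VV[0]=[2, 0, 0, 0]
Event 5: LOCAL 0: VV[0][0]++ -> VV[0]=[3, 0, 0, 0]
Event 6: SEND 1->0: VV[1][1]++ -> VV[1]=[0, 2, 1, 0], msg_vec=[0, 2, 1, 0]; VV[0]=max(VV[0],msg_vec) then VV[0][0]++ -> VV[0]=[4, 2, 1, 0]
Event 7: LOCAL 2: VV[2][2]++ -> VV[2]=[0, 0, 3, 0]
Event 8: LOCAL 0: VV[0][0]++ -> VV[0]=[5, 2, 1, 0]
Final vectors: VV[0]=[5, 2, 1, 0]; VV[1]=[0, 2, 1, 0]; VV[2]=[0, 0, 3, 0]; VV[3]=[1, 0, 0, 1]

Answer: 0 2 1 0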